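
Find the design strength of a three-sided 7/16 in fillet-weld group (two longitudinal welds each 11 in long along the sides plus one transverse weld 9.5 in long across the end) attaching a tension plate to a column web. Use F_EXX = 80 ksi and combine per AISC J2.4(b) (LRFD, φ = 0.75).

φR_n ≈ 367 kip

t_e = 0.707 × 0.4375 = 0.3093 in.
R_nwl = 0.6 × 80 × 0.3093 × 22 = 326.6 kip (longitudinal, 2 welds).
R_nwt = 0.6 × 80 × 0.3093 × 9.5 = 141 kip (transverse, base value).
(i) R_nwl + R_nwt = 467.7 kip; (ii) 0.85 R_nwl + 1.5 R_nwt = 489.2 kip.
R_n = max = 489.2 kip [governs: (ii)]; φR_n = 366.9 kip.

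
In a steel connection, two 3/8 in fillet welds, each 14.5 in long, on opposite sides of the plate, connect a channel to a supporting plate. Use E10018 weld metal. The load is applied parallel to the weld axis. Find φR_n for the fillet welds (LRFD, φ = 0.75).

E100XX → F_EXX = 100 ksi.
Effective throat t_e = 0.707 × 0.375 = 0.2651 in.
Total length L = 29 in; A_we = 0.2651 × 29 = 7.689 in².
F_nw = 0.6 F_EXX = 0.6 × 100 = 60 ksi.
φR_n = 0.75 × 60 × 7.689 = 346 kips.

φR_n ≈ 346 kips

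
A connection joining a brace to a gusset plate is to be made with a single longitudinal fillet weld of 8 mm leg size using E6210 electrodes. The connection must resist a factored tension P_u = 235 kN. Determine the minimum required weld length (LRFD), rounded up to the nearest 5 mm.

E62XX → F_EXX = 620 MPa.
Throat t_e = 0.707 × 8 = 5.656 mm.
φr_n = 0.75 × 0.6 × 620 × 5.656 × 10⁻³ = 1.578 kN/mm.
L_req = P_u / φr_n = 235 / 1.578 = 148.9 mm total.
Round up → use L = 150 mm.

L = 150 mm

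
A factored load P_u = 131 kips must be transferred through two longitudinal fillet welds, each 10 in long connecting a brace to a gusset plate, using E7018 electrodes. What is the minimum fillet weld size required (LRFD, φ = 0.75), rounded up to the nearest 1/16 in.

w = 5/16 in

E70XX → F_EXX = 70 ksi.
Total weld length L = 20 in.
Required throat t_e = P_u / (φ × 0.6 F_EXX × L) = 131 / (0.75 × 0.6 × 70 × 20) = 0.2079 in.
Required leg w = t_e / 0.707 = 0.2941 in → use 5/16 in.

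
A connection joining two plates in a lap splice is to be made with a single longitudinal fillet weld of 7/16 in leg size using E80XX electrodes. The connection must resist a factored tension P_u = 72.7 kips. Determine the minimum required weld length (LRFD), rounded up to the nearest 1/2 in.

L = 7 in

E80XX → F_EXX = 80 ksi.
Throat t_e = 0.707 × 0.4375 = 0.3093 in.
φr_n = 0.75 × 0.6 × 80 × 0.3093 = 11.14 kips/in.
L_req = P_u / φr_n = 72.7 / 11.14 = 6.529 in total.
Round up → use L = 7 in.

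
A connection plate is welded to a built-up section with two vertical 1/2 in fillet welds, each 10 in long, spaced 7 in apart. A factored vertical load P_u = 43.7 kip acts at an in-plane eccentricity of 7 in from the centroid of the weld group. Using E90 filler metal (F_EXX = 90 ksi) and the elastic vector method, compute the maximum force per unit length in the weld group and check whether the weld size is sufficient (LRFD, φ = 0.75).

Total weld length L_w = 20 in. Treat welds as unit-width lines.
Polar moment about centroid: J = 2[d³/12 + d(b/2)²] = 2[10³/12 + 10×3.5²] = 411.7 in³.
Direct shear f_v = P/L_w = 43.7 / 20 = 2.185 kip/in (vertical).
Torsion M = P·e = 43.7 × 7 = 305.9 kip·in.
Critical point at (x, y) = (3.5, 5) from centroid. f_tx = M·y/J = 3.715 kip/in; f_ty = M·x/J = 2.601 kip/in.
Resultant f_max = √[f_tx² + (f_v + f_ty)²] = √[3.715² + (2.185 + 2.601)²] = 6.059 kip/in.
Capacity per unit length: φr_n = 0.75 × 0.6 × 90 × (0.707 × 0.5) = 14.32 kip/in.
6.059 ≤ 14.32 → adequate.

f_max ≈ 6.06 kip/in; adequate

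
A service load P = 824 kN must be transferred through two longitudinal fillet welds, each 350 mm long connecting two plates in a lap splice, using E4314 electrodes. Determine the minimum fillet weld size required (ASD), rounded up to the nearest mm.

E43XX → F_EXX = 430 MPa.
Total weld length L = 700 mm.
Required throat t_e = P × Ω / (0.6 F_EXX × L) = 824 × 2.0 / (0.6 × 430 × 700 × 10⁻³) = 9.125 mm.
Required leg w = t_e / 0.707 = 12.91 mm → use 13 mm.

w = 13 mm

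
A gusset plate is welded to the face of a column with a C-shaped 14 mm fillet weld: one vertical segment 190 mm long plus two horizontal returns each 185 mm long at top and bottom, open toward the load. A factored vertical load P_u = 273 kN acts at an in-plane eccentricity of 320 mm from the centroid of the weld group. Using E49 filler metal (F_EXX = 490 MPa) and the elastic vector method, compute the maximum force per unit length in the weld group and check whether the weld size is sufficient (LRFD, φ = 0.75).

Total weld length L_w = 560 mm. Treat welds as unit-width lines.
Centroid: x̄ = 2×185×92.5 / 560 = 61.12 mm from the vertical weld.
Polar moment about centroid: J = I_x + I_y = [190³/12 + 2×185×95²] + [190×61.12² + 2(185³/12 + 185×31.38²)] = 6040000 mm³.
Direct shear f_v = P/L_w = 273×10³ / 560 = 487.5 N/mm (vertical).
Torsion M = P·e = 273×10³ × 320 = 87360000 N·mm.
Critical point at (x, y) = (123.9, 95) from centroid. f_tx = M·y/J = 1374 N/mm; f_ty = M·x/J = 1792 N/mm.
Resultant f_max = √[f_tx² + (f_v + f_ty)²] = √[1374² + (487.5 + 1792)²] = 2661 N/mm.
Capacity per unit length: φr_n = 0.75 × 0.6 × 490 × (0.707 × 14) = 2183 N/mm.
2661 > 2183 → NOT adequate.

f_max ≈ 2660 N/mm; NOT adequate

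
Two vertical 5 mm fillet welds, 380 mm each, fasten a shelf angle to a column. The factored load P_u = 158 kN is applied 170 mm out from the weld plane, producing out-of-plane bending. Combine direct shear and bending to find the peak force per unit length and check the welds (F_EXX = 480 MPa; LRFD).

f_max ≈ 596 N/mm; adequate

L_w = 2 × 380 = 760 mm; section modulus (unit throat) S = 2 × L²/6 = 48130 mm².
Direct shear f_v = P/L_w = 158×10³/760 = 207.9 N/mm.
Moment M = P × e = 158×10³ × 170 = 26860000 N·mm; bending f_b = M/S = 558 N/mm.
f_max = √(f_v² + f_b²) = √(207.9² + 558²) = 595.5 N/mm.
φr_n = 0.75 × 0.6 × 480 × (0.707 × 5) = 763.6 N/mm → adequate.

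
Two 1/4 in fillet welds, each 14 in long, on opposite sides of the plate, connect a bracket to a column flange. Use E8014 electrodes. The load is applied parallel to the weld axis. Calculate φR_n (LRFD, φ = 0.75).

φR_n ≈ 178 kip

E80XX → F_EXX = 80 ksi.
Effective throat t_e = 0.707 × 0.25 = 0.1767 in.
Total length L = 28 in; A_we = 0.1767 × 28 = 4.949 in².
F_nw = 0.6 F_EXX = 0.6 × 80 = 48 ksi.
φR_n = 0.75 × 48 × 4.949 = 178.2 kip.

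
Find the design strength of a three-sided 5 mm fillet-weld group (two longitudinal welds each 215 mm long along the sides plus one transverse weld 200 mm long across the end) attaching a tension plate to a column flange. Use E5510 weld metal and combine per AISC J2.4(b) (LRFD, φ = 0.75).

E55XX → F_EXX = 550 MPa.
t_e = 0.707 × 5 = 3.535 mm.
R_nwl = 0.6 × 550 × 3.535 × 430 × 10⁻³ = 501.6 kN (longitudinal, 2 welds).
R_nwt = 0.6 × 550 × 3.535 × 200 × 10⁻³ = 233.3 kN (transverse, base value).
(i) R_nwl + R_nwt = 734.9 kN; (ii) 0.85 R_nwl + 1.5 R_nwt = 776.3 kN.
R_n = max = 776.3 kN [governs: (ii)]; φR_n = 582.3 kN.

φR_n ≈ 582 kN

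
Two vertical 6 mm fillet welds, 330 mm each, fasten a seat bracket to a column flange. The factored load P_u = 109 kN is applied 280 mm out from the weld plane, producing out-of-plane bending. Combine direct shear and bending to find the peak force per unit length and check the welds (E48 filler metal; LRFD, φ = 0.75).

E48XX → F_EXX = 480 MPa.
L_w = 2 × 330 = 660 mm; section modulus (unit throat) S = 2 × L²/6 = 36300 mm².
Direct shear f_v = P/L_w = 109×10³/660 = 165.2 N/mm.
Moment M = P × e = 109×10³ × 280 = 30520000 N·mm; bending f_b = M/S = 840.8 N/mm.
f_max = √(f_v² + f_b²) = √(165.2² + 840.8²) = 856.8 N/mm.
φr_n = 0.75 × 0.6 × 480 × (0.707 × 6) = 916.3 N/mm → adequate.

f_max ≈ 857 N/mm; adequate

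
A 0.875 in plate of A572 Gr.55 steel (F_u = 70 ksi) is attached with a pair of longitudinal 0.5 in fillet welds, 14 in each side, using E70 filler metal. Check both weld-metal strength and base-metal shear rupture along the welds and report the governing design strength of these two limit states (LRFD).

φR_n ≈ 312 kips (weld metal governs)

E70XX → F_EXX = 70 ksi.
t_e = 0.707 × 0.5 = 0.3535 in; L = 28 in.
Weld metal: φR_n = 0.75 × 0.6 × 70 × 0.3535 × 28 = 311.8 kips.
Base metal (shear rupture): φR_n = 0.75 × 0.6 × 70 × 0.875 × 28 = 771.8 kips.
Governing: weld metal.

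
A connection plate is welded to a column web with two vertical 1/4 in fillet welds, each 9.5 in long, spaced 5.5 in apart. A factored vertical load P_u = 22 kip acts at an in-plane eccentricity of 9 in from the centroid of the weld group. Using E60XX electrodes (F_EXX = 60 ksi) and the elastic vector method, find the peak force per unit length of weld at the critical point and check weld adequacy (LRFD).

f_max ≈ 4.49 kip/in; adequate

Total weld length L_w = 19 in. Treat welds as unit-width lines.
Polar moment about centroid: J = 2[d³/12 + d(b/2)²] = 2[9.5³/12 + 9.5×2.75²] = 286.6 in³.
Direct shear f_v = P/L_w = 22 / 19 = 1.158 kip/in (vertical).
Torsion M = P·e = 22 × 9 = 198 kip·in.
Critical point at (x, y) = (2.75, 4.75) from centroid. f_tx = M·y/J = 3.282 kip/in; f_ty = M·x/J = 1.9 kip/in.
Resultant f_max = √[f_tx² + (f_v + f_ty)²] = √[3.282² + (1.158 + 1.9)²] = 4.486 kip/in.
Capacity per unit length: φr_n = 0.75 × 0.6 × 60 × (0.707 × 0.25) = 4.772 kip/in.
4.486 ≤ 4.772 → adequate.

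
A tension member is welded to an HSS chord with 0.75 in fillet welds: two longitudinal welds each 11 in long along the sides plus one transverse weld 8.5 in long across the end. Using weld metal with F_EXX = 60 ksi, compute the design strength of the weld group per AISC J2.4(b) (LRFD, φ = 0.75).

φR_n ≈ 450 kip

t_e = 0.707 × 0.75 = 0.5302 in.
R_nwl = 0.6 × 60 × 0.5302 × 22 = 420 kip (longitudinal, 2 welds).
R_nwt = 0.6 × 60 × 0.5302 × 8.5 = 162.3 kip (transverse, base value).
(i) R_nwl + R_nwt = 582.2 kip; (ii) 0.85 R_nwl + 1.5 R_nwt = 600.3 kip.
R_n = max = 600.3 kip [governs: (ii)]; φR_n = 450.3 kip.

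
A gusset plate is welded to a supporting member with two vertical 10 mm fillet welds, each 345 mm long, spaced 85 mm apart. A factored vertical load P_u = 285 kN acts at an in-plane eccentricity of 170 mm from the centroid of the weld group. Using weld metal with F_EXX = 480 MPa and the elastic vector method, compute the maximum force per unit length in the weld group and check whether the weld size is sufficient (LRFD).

Total weld length L_w = 690 mm. Treat welds as unit-width lines.
Polar moment about centroid: J = 2[d³/12 + d(b/2)²] = 2[345³/12 + 345×42.5²] = 8090000 mm³.
Direct shear f_v = P/L_w = 285×10³ / 690 = 413 N/mm (vertical).
Torsion M = P·e = 285×10³ × 170 = 48450000 N·mm.
Critical point at (x, y) = (42.5, 172.5) from centroid. f_tx = M·y/J = 1033 N/mm; f_ty = M·x/J = 254.5 N/mm.
Resultant f_max = √[f_tx² + (f_v + f_ty)²] = √[1033² + (413 + 254.5)²] = 1230 N/mm.
Capacity per unit length: φr_n = 0.75 × 0.6 × 480 × (0.707 × 10) = 1527 N/mm.
1230 ≤ 1527 → adequate.

f_max ≈ 1230 N/mm; adequate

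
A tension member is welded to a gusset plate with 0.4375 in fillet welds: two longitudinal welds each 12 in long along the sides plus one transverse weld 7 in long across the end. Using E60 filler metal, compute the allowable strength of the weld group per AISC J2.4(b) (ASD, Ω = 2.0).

E60XX → F_EXX = 60 ksi.
t_e = 0.707 × 0.4375 = 0.3093 in.
R_nwl = 0.6 × 60 × 0.3093 × 24 = 267.2 kips (longitudinal, 2 welds).
R_nwt = 0.6 × 60 × 0.3093 × 7 = 77.95 kips (transverse, base value).
(i) R_nwl + R_nwt = 345.2 kips; (ii) 0.85 R_nwl + 1.5 R_nwt = 344.1 kips.
R_n = max = 345.2 kips [governs: (i)]; R_n/Ω = 172.6 kips.

R_n/Ω ≈ 173 kips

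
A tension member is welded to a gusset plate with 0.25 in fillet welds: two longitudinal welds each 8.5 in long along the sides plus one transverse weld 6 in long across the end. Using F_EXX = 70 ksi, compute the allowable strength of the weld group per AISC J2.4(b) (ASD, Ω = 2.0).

t_e = 0.707 × 0.25 = 0.1767 in.
R_nwl = 0.6 × 70 × 0.1767 × 17 = 126.2 kips (longitudinal, 2 welds).
R_nwt = 0.6 × 70 × 0.1767 × 6 = 44.54 kips (transverse, base value).
(i) R_nwl + R_nwt = 170.7 kips; (ii) 0.85 R_nwl + 1.5 R_nwt = 174.1 kips.
R_n = max = 174.1 kips [governs: (ii)]; R_n/Ω = 87.04 kips.

R_n/Ω ≈ 87 kips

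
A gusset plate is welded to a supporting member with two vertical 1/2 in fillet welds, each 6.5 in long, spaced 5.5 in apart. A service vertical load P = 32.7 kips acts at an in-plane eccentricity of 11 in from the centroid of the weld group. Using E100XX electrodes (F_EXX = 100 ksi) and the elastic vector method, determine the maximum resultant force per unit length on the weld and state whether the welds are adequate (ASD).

Total weld length L_w = 13 in. Treat welds as unit-width lines.
Polar moment about centroid: J = 2[d³/12 + d(b/2)²] = 2[6.5³/12 + 6.5×2.75²] = 144.1 in³.
Direct shear f_v = P/L_w = 32.7 / 13 = 2.515 kip/in (vertical).
Torsion M = P·e = 32.7 × 11 = 359.7 kip·in.
Critical point at (x, y) = (2.75, 3.25) from centroid. f_tx = M·y/J = 8.114 kip/in; f_ty = M·x/J = 6.865 kip/in.
Resultant f_max = √[f_tx² + (f_v + f_ty)²] = √[8.114² + (2.515 + 6.865)²] = 12.4 kip/in.
Capacity per unit length: r_n/Ω = (1/2.0) × 0.6 × 100 × (0.707 × 0.5) = 10.6 kip/in.
12.4 > 10.6 → NOT adequate.

f_max ≈ 12.4 kip/in; NOT adequate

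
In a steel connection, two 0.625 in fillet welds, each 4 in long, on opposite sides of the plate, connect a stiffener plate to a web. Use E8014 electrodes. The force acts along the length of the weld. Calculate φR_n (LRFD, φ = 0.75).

E80XX → F_EXX = 80 ksi.
Effective throat t_e = 0.707 × 0.625 = 0.4419 in.
Total length L = 8 in; A_we = 0.4419 × 8 = 3.535 in².
F_nw = 0.6 F_EXX = 0.6 × 80 = 48 ksi.
φR_n = 0.75 × 48 × 3.535 = 127.3 kips.

φR_n ≈ 127 kips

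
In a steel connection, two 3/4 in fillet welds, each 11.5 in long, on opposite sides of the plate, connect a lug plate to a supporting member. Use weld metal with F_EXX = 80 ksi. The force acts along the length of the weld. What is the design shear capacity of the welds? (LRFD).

Effective throat t_e = 0.707 × 0.75 = 0.5302 in.
Total length L = 23 in; A_we = 0.5302 × 23 = 12.2 in².
F_nw = 0.6 F_EXX = 0.6 × 80 = 48 ksi.
φR_n = 0.75 × 48 × 12.2 = 439 kips.

φR_n ≈ 439 kips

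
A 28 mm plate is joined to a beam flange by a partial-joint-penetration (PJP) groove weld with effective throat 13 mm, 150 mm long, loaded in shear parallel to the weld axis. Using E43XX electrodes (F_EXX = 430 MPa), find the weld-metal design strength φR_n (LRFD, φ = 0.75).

φR_n ≈ 377 kN

Effective throat (given) t_e = 13 mm.
A_we = 13 × 150 = 1950 mm².
F_nw = 0.6 F_EXX = 258 MPa.
φR_n = 0.75 × 258 × 1950 × 10⁻³ = 377.3 kN.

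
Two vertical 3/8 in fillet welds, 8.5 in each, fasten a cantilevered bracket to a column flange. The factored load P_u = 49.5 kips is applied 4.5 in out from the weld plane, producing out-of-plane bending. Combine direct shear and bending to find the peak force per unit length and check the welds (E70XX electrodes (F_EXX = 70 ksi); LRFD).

f_max ≈ 9.7 kip/in; NOT adequate

L_w = 2 × 8.5 = 17 in; section modulus (unit throat) S = 2 × L²/6 = 24.08 in².
Direct shear f_v = P/L_w = 49.5/17 = 2.912 kip/in.
Moment M = P × e = 49.5 × 4.5 = 222.75 kip·in; bending f_b = M/S = 9.249 kip/in.
f_max = √(f_v² + f_b²) = √(2.912² + 9.249²) = 9.697 kip/in.
φr_n = 0.75 × 0.6 × 70 × (0.707 × 0.375) = 8.351 kip/in → NOT adequate.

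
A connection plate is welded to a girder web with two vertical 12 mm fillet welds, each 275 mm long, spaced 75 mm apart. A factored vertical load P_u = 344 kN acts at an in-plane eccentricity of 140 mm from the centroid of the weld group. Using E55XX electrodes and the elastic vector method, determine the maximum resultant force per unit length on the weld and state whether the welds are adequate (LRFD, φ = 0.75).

f_max ≈ 1880 N/mm; adequate

E55XX → F_EXX = 550 MPa.
Total weld length L_w = 550 mm. Treat welds as unit-width lines.
Polar moment about centroid: J = 2[d³/12 + d(b/2)²] = 2[275³/12 + 275×37.5²] = 4240000 mm³.
Direct shear f_v = P/L_w = 344×10³ / 550 = 625.5 N/mm (vertical).
Torsion M = P·e = 344×10³ × 140 = 48160000 N·mm.
Critical point at (x, y) = (37.5, 137.5) from centroid. f_tx = M·y/J = 1562 N/mm; f_ty = M·x/J = 426 N/mm.
Resultant f_max = √[f_tx² + (f_v + f_ty)²] = √[1562² + (625.5 + 426)²] = 1883 N/mm.
Capacity per unit length: φr_n = 0.75 × 0.6 × 550 × (0.707 × 12) = 2100 N/mm.
1883 ≤ 2100 → adequate.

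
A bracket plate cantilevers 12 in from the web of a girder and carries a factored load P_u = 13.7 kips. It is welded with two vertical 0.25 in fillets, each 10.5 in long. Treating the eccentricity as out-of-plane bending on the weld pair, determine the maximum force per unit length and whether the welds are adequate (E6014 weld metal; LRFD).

E60XX → F_EXX = 60 ksi.
L_w = 2 × 10.5 = 21 in; section modulus (unit throat) S = 2 × L²/6 = 36.75 in².
Direct shear f_v = P/L_w = 13.7/21 = 0.6524 kip/in.
Moment M = P × e = 13.7 × 12 = 164.4 kip·in; bending f_b = M/S = 4.473 kip/in.
f_max = √(f_v² + f_b²) = √(0.6524² + 4.473²) = 4.521 kip/in.
φr_n = 0.75 × 0.6 × 60 × (0.707 × 0.25) = 4.772 kip/in → adequate.

f_max ≈ 4.52 kip/in; adequate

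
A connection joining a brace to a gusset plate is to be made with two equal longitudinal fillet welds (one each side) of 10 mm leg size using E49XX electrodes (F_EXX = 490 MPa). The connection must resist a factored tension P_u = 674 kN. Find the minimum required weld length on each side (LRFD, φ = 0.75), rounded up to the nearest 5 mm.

Throat t_e = 0.707 × 10 = 7.07 mm.
φr_n = 0.75 × 0.6 × 490 × 7.07 × 10⁻³ = 1.559 kN/mm.
L_req = P_u / φr_n = 674 / 1.559 = 432.3 mm total.
Per side: 432.3 / 2 = 216.2 mm.
Round up → use L = 220 mm on each side.

L = 220 mm on each side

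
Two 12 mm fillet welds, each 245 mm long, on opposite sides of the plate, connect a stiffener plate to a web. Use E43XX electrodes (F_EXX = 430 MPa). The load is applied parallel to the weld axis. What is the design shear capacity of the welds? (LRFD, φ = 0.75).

Effective throat t_e = 0.707 × 12 = 8.484 mm.
Total length L = 490 mm; A_we = 8.484 × 490 = 4157 mm².
F_nw = 0.6 F_EXX = 0.6 × 430 = 258 MPa.
φR_n = 0.75 × 258 × 4157 × 10⁻³ = 804.4 kN.

φR_n ≈ 804 kN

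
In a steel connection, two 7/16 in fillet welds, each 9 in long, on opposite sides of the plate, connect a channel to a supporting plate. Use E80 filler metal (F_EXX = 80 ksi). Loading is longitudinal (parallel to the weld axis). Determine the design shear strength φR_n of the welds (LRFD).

φR_n ≈ 200 kips

Effective throat t_e = 0.707 × 0.4375 = 0.3093 in.
Total length L = 18 in; A_we = 0.3093 × 18 = 5.568 in².
F_nw = 0.6 F_EXX = 0.6 × 80 = 48 ksi.
φR_n = 0.75 × 48 × 5.568 = 200.4 kips.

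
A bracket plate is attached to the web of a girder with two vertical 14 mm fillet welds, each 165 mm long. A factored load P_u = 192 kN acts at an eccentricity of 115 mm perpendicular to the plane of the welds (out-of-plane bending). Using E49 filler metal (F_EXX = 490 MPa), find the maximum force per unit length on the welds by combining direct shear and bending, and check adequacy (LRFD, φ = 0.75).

f_max ≈ 2500 N/mm; NOT adequate

L_w = 2 × 165 = 330 mm; section modulus (unit throat) S = 2 × L²/6 = 9075 mm².
Direct shear f_v = P/L_w = 192×10³/330 = 581.8 N/mm.
Moment M = P × e = 192×10³ × 115 = 22080000 N·mm; bending f_b = M/S = 2433 N/mm.
f_max = √(f_v² + f_b²) = √(581.8² + 2433²) = 2502 N/mm.
φr_n = 0.75 × 0.6 × 490 × (0.707 × 14) = 2183 N/mm → NOT adequate.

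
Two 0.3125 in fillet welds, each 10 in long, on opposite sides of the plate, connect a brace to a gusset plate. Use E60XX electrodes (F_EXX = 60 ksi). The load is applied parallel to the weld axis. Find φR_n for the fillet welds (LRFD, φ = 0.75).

φR_n ≈ 119 kips

Effective throat t_e = 0.707 × 0.3125 = 0.2209 in.
Total length L = 20 in; A_we = 0.2209 × 20 = 4.419 in².
F_nw = 0.6 F_EXX = 0.6 × 60 = 36 ksi.
φR_n = 0.75 × 36 × 4.419 = 119.3 kips.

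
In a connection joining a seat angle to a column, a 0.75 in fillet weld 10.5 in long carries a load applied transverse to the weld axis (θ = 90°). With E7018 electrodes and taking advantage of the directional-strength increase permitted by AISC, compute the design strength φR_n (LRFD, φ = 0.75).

φR_n ≈ 263 kip

E70XX → F_EXX = 70 ksi.
t_e = 0.707 × 0.75 = 0.5302 in; A_we = 0.5302 × 10.5 = 5.568 in².
Directional factor: 1.0 + 0.5 sin^1.5(90°) = 1.5.
F_nw = 0.6 × 70 × 1.5 = 63 ksi.
φR_n = 0.75 × 63 × 5.568 = 263.1 kip.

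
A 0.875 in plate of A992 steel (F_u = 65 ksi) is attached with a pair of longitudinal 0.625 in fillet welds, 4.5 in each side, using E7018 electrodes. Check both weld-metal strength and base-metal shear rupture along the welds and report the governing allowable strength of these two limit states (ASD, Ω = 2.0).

E70XX → F_EXX = 70 ksi.
t_e = 0.707 × 0.625 = 0.4419 in; L = 9 in.
Weld metal: R_n/Ω = (1/2.0) × 0.6 × 70 × 0.4419 × 9 = 83.51 kips.
Base metal (shear rupture): R_n/Ω = (1/2.0) × 0.6 × 65 × 0.875 × 9 = 153.6 kips.
Governing: weld metal.

R_n/Ω ≈ 83.5 kips (weld metal governs)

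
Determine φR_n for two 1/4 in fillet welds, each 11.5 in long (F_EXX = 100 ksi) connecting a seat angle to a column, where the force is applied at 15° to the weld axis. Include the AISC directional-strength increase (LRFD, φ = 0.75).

φR_n ≈ 195 kip

t_e = 0.707 × 0.25 = 0.1767 in; A_we = 0.1767 × 23 = 4.065 in².
Directional factor: 1.0 + 0.5 sin^1.5(15°) = 1.066.
F_nw = 0.6 × 100 × 1.066 = 63.95 ksi.
φR_n = 0.75 × 63.95 × 4.065 = 195 kip.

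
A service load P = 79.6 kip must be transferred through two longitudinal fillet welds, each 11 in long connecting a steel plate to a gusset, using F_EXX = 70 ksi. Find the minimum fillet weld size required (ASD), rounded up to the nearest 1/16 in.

Total weld length L = 22 in.
Required throat t_e = P × Ω / (0.6 F_EXX × L) = 79.6 × 2.0 / (0.6 × 70 × 22) = 0.1723 in.
Required leg w = t_e / 0.707 = 0.2437 in → use 1/4 in.

w = 1/4 in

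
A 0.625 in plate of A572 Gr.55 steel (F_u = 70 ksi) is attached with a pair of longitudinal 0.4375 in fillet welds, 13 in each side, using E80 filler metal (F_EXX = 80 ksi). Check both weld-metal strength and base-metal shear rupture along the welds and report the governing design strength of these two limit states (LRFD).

t_e = 0.707 × 0.4375 = 0.3093 in; L = 26 in.
Weld metal: φR_n = 0.75 × 0.6 × 80 × 0.3093 × 26 = 289.5 kip.
Base metal (shear rupture): φR_n = 0.75 × 0.6 × 70 × 0.625 × 26 = 511.9 kip.
Governing: weld metal.

φR_n ≈ 290 kip (weld metal governs)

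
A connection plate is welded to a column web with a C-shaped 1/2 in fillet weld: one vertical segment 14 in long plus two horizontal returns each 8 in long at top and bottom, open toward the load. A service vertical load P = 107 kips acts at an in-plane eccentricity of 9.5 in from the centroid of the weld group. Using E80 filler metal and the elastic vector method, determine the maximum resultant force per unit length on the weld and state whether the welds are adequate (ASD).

f_max ≈ 10.3 kip/in; NOT adequate

E80XX → F_EXX = 80 ksi.
Total weld length L_w = 30 in. Treat welds as unit-width lines.
Centroid: x̄ = 2×8×4 / 30 = 2.133 in from the vertical weld.
Polar moment about centroid: J = I_x + I_y = [14³/12 + 2×8×7²] + [14×2.133² + 2(8³/12 + 8×1.867²)] = 1217 in³.
Direct shear f_v = P/L_w = 107 / 30 = 3.567 kip/in (vertical).
Torsion M = P·e = 107 × 9.5 = 1016.5 kip·in.
Critical point at (x, y) = (5.867, 7) from centroid. f_tx = M·y/J = 5.845 kip/in; f_ty = M·x/J = 4.898 kip/in.
Resultant f_max = √[f_tx² + (f_v + f_ty)²] = √[5.845² + (3.567 + 4.898)²] = 10.29 kip/in.
Capacity per unit length: r_n/Ω = (1/2.0) × 0.6 × 80 × (0.707 × 0.5) = 8.484 kip/in.
10.29 > 8.484 → NOT adequate.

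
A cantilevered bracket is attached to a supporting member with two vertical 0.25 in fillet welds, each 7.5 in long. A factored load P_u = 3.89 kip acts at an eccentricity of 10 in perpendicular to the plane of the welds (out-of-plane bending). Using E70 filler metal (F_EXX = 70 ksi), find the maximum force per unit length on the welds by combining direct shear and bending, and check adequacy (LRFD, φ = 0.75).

f_max ≈ 2.09 kip/in; adequate

L_w = 2 × 7.5 = 15 in; section modulus (unit throat) S = 2 × L²/6 = 18.75 in².
Direct shear f_v = P/L_w = 3.89/15 = 0.2593 kip/in.
Moment M = P × e = 3.89 × 10 = 38.9 kip·in; bending f_b = M/S = 2.075 kip/in.
f_max = √(f_v² + f_b²) = √(0.2593² + 2.075²) = 2.091 kip/in.
φr_n = 0.75 × 0.6 × 70 × (0.707 × 0.25) = 5.568 kip/in → adequate.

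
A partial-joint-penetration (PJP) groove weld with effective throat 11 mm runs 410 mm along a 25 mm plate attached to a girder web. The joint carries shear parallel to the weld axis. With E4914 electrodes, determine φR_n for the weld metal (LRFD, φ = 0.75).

E49XX → F_EXX = 490 MPa.
Effective throat (given) t_e = 11 mm.
A_we = 11 × 410 = 4510 mm².
F_nw = 0.6 F_EXX = 294 MPa.
φR_n = 0.75 × 294 × 4510 × 10⁻³ = 994.5 kN.

φR_n ≈ 994 kN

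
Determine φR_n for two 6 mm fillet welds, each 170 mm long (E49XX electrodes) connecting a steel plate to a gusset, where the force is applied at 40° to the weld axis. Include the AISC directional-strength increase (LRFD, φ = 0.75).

φR_n ≈ 400 kN

E49XX → F_EXX = 490 MPa.
t_e = 0.707 × 6 = 4.242 mm; A_we = 4.242 × 340 = 1442 mm².
Directional factor: 1.0 + 0.5 sin^1.5(40°) = 1.258.
F_nw = 0.6 × 490 × 1.258 = 369.8 MPa.
φR_n = 0.75 × 369.8 × 1442 × 10⁻³ = 400 kN.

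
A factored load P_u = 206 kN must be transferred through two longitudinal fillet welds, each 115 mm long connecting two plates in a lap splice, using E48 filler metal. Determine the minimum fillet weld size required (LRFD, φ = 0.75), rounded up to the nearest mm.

E48XX → F_EXX = 480 MPa.
Total weld length L = 230 mm.
Required throat t_e = P_u / (φ × 0.6 F_EXX × L) = 206 / (0.75 × 0.6 × 480 × 230 × 10⁻³) = 4.147 mm.
Required leg w = t_e / 0.707 = 5.865 mm → use 6 mm.

w = 6 mm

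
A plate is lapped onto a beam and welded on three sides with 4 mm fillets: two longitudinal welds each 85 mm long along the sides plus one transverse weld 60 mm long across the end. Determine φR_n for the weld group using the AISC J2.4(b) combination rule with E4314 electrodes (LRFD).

φR_n ≈ 128 kN

E43XX → F_EXX = 430 MPa.
t_e = 0.707 × 4 = 2.828 mm.
R_nwl = 0.6 × 430 × 2.828 × 170 × 10⁻³ = 124 kN (longitudinal, 2 welds).
R_nwt = 0.6 × 430 × 2.828 × 60 × 10⁻³ = 43.78 kN (transverse, base value).
(i) R_nwl + R_nwt = 167.8 kN; (ii) 0.85 R_nwl + 1.5 R_nwt = 171.1 kN.
R_n = max = 171.1 kN [governs: (ii)]; φR_n = 128.3 kN.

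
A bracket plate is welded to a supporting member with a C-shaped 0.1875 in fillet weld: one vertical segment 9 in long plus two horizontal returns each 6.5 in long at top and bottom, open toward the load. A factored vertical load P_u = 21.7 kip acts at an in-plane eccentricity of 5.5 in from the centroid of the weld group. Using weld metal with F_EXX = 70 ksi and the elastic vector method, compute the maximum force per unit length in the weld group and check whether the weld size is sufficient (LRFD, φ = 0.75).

f_max ≈ 2.6 kip/in; adequate

Total weld length L_w = 22 in. Treat welds as unit-width lines.
Centroid: x̄ = 2×6.5×3.25 / 22 = 1.92 in from the vertical weld.
Polar moment about centroid: J = I_x + I_y = [9³/12 + 2×6.5×4.5²] + [9×1.92² + 2(6.5³/12 + 6.5×1.33²)] = 425.9 in³.
Direct shear f_v = P/L_w = 21.7 / 22 = 0.9864 kip/in (vertical).
Torsion M = P·e = 21.7 × 5.5 = 119.35 kip·in.
Critical point at (x, y) = (4.58, 4.5) from centroid. f_tx = M·y/J = 1.261 kip/in; f_ty = M·x/J = 1.283 kip/in.
Resultant f_max = √[f_tx² + (f_v + f_ty)²] = √[1.261² + (0.9864 + 1.283)²] = 2.596 kip/in.
Capacity per unit length: φr_n = 0.75 × 0.6 × 70 × (0.707 × 0.1875) = 4.176 kip/in.
2.596 ≤ 4.176 → adequate.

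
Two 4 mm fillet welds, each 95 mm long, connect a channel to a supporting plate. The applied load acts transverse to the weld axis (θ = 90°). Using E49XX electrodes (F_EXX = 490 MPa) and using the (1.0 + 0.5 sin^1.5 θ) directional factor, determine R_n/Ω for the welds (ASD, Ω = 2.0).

R_n/Ω ≈ 118 kN

t_e = 0.707 × 4 = 2.828 mm; A_we = 2.828 × 190 = 537.3 mm².
Directional factor: 1.0 + 0.5 sin^1.5(90°) = 1.5.
F_nw = 0.6 × 490 × 1.5 = 441 MPa.
R_n/Ω = (441 × 537.3) / 2.0 × 10⁻³ = 118.5 kN.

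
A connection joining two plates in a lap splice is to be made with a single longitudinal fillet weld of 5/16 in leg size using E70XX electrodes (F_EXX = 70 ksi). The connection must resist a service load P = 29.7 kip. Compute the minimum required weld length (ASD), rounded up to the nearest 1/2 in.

L = 6.5 in

Throat t_e = 0.707 × 0.3125 = 0.2209 in.
r_n/Ω = (0.6 × 70 × 0.2209) / 2.0 = 4.64 kip/in.
L_req = P / (r_n/Ω) = 29.7 / 4.64 = 6.401 in total.
Round up → use L = 6.5 in.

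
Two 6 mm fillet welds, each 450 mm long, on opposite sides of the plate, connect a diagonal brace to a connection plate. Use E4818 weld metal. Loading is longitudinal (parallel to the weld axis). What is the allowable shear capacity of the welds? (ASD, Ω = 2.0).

R_n/Ω ≈ 550 kN

E48XX → F_EXX = 480 MPa.
Effective throat t_e = 0.707 × 6 = 4.242 mm.
Total length L = 900 mm; A_we = 4.242 × 900 = 3818 mm².
F_nw = 0.6 F_EXX = 0.6 × 480 = 288 MPa.
R_n = 288 × 3818 × 10⁻³ = 1100 kN; R_n/Ω = 1100/2.0 = 549.8 kN.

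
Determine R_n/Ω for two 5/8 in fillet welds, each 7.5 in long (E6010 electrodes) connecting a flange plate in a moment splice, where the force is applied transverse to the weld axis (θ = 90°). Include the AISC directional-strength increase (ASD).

E60XX → F_EXX = 60 ksi.
t_e = 0.707 × 0.625 = 0.4419 in; A_we = 0.4419 × 15 = 6.628 in².
Directional factor: 1.0 + 0.5 sin^1.5(90°) = 1.5.
F_nw = 0.6 × 60 × 1.5 = 54 ksi.
R_n/Ω = (54 × 6.628) / 2.0 = 179 kips.

R_n/Ω ≈ 179 kips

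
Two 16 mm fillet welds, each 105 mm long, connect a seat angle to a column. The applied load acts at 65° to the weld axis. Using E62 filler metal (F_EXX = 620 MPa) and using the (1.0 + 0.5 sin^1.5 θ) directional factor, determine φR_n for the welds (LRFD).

t_e = 0.707 × 16 = 11.31 mm; A_we = 11.31 × 210 = 2376 mm².
Directional factor: 1.0 + 0.5 sin^1.5(65°) = 1.431.
F_nw = 0.6 × 620 × 1.431 = 532.5 MPa.
φR_n = 0.75 × 532.5 × 2376 × 10⁻³ = 948.7 kN.

φR_n ≈ 949 kN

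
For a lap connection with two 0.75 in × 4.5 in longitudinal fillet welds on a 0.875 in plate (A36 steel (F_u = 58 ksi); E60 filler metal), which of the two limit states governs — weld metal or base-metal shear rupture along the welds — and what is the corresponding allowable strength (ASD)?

R_n/Ω ≈ 85.9 kips (weld metal governs)

E60XX → F_EXX = 60 ksi.
t_e = 0.707 × 0.75 = 0.5302 in; L = 9 in.
Weld metal: R_n/Ω = (1/2.0) × 0.6 × 60 × 0.5302 × 9 = 85.9 kips.
Base metal (shear rupture): R_n/Ω = (1/2.0) × 0.6 × 58 × 0.875 × 9 = 137 kips.
Governing: weld metal.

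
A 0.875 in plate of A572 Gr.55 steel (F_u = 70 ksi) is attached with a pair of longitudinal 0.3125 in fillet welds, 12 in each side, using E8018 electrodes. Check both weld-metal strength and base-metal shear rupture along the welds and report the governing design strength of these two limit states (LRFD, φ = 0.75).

E80XX → F_EXX = 80 ksi.
t_e = 0.707 × 0.3125 = 0.2209 in; L = 24 in.
Weld metal: φR_n = 0.75 × 0.6 × 80 × 0.2209 × 24 = 190.9 kip.
Base metal (shear rupture): φR_n = 0.75 × 0.6 × 70 × 0.875 × 24 = 661.5 kip.
Governing: weld metal.

φR_n ≈ 191 kip (weld metal governs)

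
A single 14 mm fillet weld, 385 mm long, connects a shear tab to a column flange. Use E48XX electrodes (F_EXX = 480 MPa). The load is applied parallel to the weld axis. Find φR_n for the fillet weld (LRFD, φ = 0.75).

φR_n ≈ 823 kN

Effective throat t_e = 0.707 × 14 = 9.898 mm.
Total length L = 385 mm; A_we = 9.898 × 385 = 3811 mm².
F_nw = 0.6 F_EXX = 0.6 × 480 = 288 MPa.
φR_n = 0.75 × 288 × 3811 × 10⁻³ = 823.1 kN.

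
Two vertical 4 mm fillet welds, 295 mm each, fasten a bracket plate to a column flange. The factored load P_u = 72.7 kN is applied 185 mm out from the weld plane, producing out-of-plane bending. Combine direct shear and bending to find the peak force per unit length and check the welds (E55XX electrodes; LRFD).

f_max ≈ 480 N/mm; adequate

E55XX → F_EXX = 550 MPa.
L_w = 2 × 295 = 590 mm; section modulus (unit throat) S = 2 × L²/6 = 29010 mm².
Direct shear f_v = P/L_w = 72.7×10³/590 = 123.2 N/mm.
Moment M = P × e = 72.7×10³ × 185 = 13450000 N·mm; bending f_b = M/S = 463.6 N/mm.
f_max = √(f_v² + f_b²) = √(123.2² + 463.6²) = 479.7 N/mm.
φr_n = 0.75 × 0.6 × 550 × (0.707 × 4) = 699.9 N/mm → adequate.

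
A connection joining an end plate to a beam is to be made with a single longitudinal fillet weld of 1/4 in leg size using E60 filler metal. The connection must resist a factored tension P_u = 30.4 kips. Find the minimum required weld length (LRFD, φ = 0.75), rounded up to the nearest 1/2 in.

L = 6.5 in

E60XX → F_EXX = 60 ksi.
Throat t_e = 0.707 × 0.25 = 0.1767 in.
φr_n = 0.75 × 0.6 × 60 × 0.1767 = 4.772 kips/in.
L_req = P_u / φr_n = 30.4 / 4.772 = 6.37 in total.
Round up → use L = 6.5 in.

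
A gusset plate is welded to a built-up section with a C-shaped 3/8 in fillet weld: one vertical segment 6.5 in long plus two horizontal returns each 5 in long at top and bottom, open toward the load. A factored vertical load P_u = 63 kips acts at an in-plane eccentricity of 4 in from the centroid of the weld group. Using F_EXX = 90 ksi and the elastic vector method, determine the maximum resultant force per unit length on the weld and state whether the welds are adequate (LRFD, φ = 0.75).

f_max ≈ 10 kip/in; adequate

Total weld length L_w = 16.5 in. Treat welds as unit-width lines.
Centroid: x̄ = 2×5×2.5 / 16.5 = 1.515 in from the vertical weld.
Polar moment about centroid: J = I_x + I_y = [6.5³/12 + 2×5×3.25²] + [6.5×1.515² + 2(5³/12 + 5×0.9848²)] = 174 in³.
Direct shear f_v = P/L_w = 63 / 16.5 = 3.818 kip/in (vertical).
Torsion M = P·e = 63 × 4 = 252 kip·in.
Critical point at (x, y) = (3.485, 3.25) from centroid. f_tx = M·y/J = 4.708 kip/in; f_ty = M·x/J = 5.048 kip/in.
Resultant f_max = √[f_tx² + (f_v + f_ty)²] = √[4.708² + (3.818 + 5.048)²] = 10.04 kip/in.
Capacity per unit length: φr_n = 0.75 × 0.6 × 90 × (0.707 × 0.375) = 10.74 kip/in.
10.04 ≤ 10.74 → adequate.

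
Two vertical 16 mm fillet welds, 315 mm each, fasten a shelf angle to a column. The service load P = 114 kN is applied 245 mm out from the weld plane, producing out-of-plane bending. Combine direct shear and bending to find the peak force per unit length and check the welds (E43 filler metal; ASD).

E43XX → F_EXX = 430 MPa.
L_w = 2 × 315 = 630 mm; section modulus (unit throat) S = 2 × L²/6 = 33080 mm².
Direct shear f_v = P/L_w = 114×10³/630 = 181 N/mm.
Moment M = P × e = 114×10³ × 245 = 27930000 N·mm; bending f_b = M/S = 844.4 N/mm.
f_max = √(f_v² + f_b²) = √(181² + 844.4²) = 863.6 N/mm.
r_n/Ω = (1/2.0) × 0.6 × 430 × (0.707 × 16) = 1459 N/mm → adequate.

f_max ≈ 864 N/mm; adequate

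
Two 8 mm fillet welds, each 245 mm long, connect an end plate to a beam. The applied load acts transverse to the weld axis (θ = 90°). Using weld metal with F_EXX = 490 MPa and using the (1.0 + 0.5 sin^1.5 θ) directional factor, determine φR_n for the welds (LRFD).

φR_n ≈ 917 kN

t_e = 0.707 × 8 = 5.656 mm; A_we = 5.656 × 490 = 2771 mm².
Directional factor: 1.0 + 0.5 sin^1.5(90°) = 1.5.
F_nw = 0.6 × 490 × 1.5 = 441 MPa.
φR_n = 0.75 × 441 × 2771 × 10⁻³ = 916.7 kN.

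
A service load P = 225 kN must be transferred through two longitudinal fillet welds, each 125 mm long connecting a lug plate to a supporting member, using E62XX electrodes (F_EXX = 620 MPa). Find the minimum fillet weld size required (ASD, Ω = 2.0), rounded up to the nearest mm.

Total weld length L = 250 mm.
Required throat t_e = P × Ω / (0.6 F_EXX × L) = 225 × 2.0 / (0.6 × 620 × 250 × 10⁻³) = 4.839 mm.
Required leg w = t_e / 0.707 = 6.844 mm → use 7 mm.

w = 7 mm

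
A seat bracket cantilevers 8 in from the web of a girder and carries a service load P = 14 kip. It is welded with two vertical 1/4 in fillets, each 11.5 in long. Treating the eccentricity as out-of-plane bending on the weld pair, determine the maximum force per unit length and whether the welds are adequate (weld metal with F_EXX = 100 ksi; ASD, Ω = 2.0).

f_max ≈ 2.61 kip/in; adequate

L_w = 2 × 11.5 = 23 in; section modulus (unit throat) S = 2 × L²/6 = 44.08 in².
Direct shear f_v = P/L_w = 14/23 = 0.6087 kip/in.
Moment M = P × e = 14 × 8 = 112 kip·in; bending f_b = M/S = 2.541 kip/in.
f_max = √(f_v² + f_b²) = √(0.6087² + 2.541²) = 2.613 kip/in.
r_n/Ω = (1/2.0) × 0.6 × 100 × (0.707 × 0.25) = 5.302 kip/in → adequate.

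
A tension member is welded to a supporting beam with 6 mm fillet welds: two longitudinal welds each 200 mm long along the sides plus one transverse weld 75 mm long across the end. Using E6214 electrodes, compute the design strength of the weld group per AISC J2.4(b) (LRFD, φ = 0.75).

E62XX → F_EXX = 620 MPa.
t_e = 0.707 × 6 = 4.242 mm.
R_nwl = 0.6 × 620 × 4.242 × 400 × 10⁻³ = 631.2 kN (longitudinal, 2 welds).
R_nwt = 0.6 × 620 × 4.242 × 75 × 10⁻³ = 118.4 kN (transverse, base value).
(i) R_nwl + R_nwt = 749.6 kN; (ii) 0.85 R_nwl + 1.5 R_nwt = 714.1 kN.
R_n = max = 749.6 kN [governs: (i)]; φR_n = 562.2 kN.

φR_n ≈ 562 kN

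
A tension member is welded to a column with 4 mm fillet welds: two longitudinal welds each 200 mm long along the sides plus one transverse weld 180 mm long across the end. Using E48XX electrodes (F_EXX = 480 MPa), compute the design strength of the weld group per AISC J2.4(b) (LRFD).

φR_n ≈ 373 kN

t_e = 0.707 × 4 = 2.828 mm.
R_nwl = 0.6 × 480 × 2.828 × 400 × 10⁻³ = 325.8 kN (longitudinal, 2 welds).
R_nwt = 0.6 × 480 × 2.828 × 180 × 10⁻³ = 146.6 kN (transverse, base value).
(i) R_nwl + R_nwt = 472.4 kN; (ii) 0.85 R_nwl + 1.5 R_nwt = 496.8 kN.
R_n = max = 496.8 kN [governs: (ii)]; φR_n = 372.6 kN.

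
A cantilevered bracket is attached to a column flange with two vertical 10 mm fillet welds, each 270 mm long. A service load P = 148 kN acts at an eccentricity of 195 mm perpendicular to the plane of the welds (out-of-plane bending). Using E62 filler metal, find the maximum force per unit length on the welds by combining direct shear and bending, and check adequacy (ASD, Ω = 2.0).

E62XX → F_EXX = 620 MPa.
L_w = 2 × 270 = 540 mm; section modulus (unit throat) S = 2 × L²/6 = 24300 mm².
Direct shear f_v = P/L_w = 148×10³/540 = 274.1 N/mm.
Moment M = P × e = 148×10³ × 195 = 28860000 N·mm; bending f_b = M/S = 1188 N/mm.
f_max = √(f_v² + f_b²) = √(274.1² + 1188²) = 1219 N/mm.
r_n/Ω = (1/2.0) × 0.6 × 620 × (0.707 × 10) = 1315 N/mm → adequate.

f_max ≈ 1220 N/mm; adequate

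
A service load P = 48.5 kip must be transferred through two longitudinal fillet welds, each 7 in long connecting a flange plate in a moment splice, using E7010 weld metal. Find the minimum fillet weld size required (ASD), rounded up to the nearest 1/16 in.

w = 1/4 in

E70XX → F_EXX = 70 ksi.
Total weld length L = 14 in.
Required throat t_e = P × Ω / (0.6 F_EXX × L) = 48.5 × 2.0 / (0.6 × 70 × 14) = 0.165 in.
Required leg w = t_e / 0.707 = 0.2333 in → use 1/4 in.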